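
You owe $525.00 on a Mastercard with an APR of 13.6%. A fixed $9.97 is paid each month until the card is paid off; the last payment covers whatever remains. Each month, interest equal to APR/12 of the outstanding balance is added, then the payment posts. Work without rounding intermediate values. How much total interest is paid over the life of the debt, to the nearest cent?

Monthly rate r = 13.6%/12 = 1.13333% = 0.0113333.
Payoff takes n = ⌈−ln(1 − rB₀/P)/ln(1+r)⌉ = ⌈80.597⌉ = 81 payments; the last is $5.97.
Total paid = 80·$9.97 + $5.97 = $803.57.
Total interest = total paid − principal = $803.57 − $525.00 = $278.57.

$278.57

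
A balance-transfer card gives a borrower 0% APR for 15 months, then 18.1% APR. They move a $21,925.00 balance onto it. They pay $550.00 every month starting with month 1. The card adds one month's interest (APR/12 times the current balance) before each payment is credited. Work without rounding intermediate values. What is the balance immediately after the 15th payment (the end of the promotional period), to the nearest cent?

Promo months 1–15 at r₀ = 0%/12 = 0; months 16+ at r₁ = 18.1%/12 = 0.0150833.
After month 15 (no interest yet): B = $21,925.00 − 15·$550.00 = $13,675.00.

$13,675.00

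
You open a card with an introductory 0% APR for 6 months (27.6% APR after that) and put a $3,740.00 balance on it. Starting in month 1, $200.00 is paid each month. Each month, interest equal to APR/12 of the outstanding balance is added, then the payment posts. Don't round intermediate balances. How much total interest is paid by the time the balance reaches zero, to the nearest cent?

Promo months 1–6 at r₀ = 0%/12 = 0; months 7+ at r₁ = 27.6%/12 = 0.023.
After month 6 (no interest yet): B = $3,740.00 − 6·$200.00 = $2,540.00.
Then at r₁ with $200.00/mo: n₂ = −ln(1 − r₁·B/P)/ln(1+r₁) ≈ 15.19 → 16 more payments.
Total paid = 21·$200.00 + $38.70 = $4,238.70; interest = $4,238.70 − $3,740.00 = $498.70.

$498.70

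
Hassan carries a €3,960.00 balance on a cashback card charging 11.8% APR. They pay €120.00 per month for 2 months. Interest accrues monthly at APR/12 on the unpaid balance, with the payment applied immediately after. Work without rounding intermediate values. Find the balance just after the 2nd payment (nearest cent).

€3,797.08

Monthly rate r = 11.8%/12 = 0.983333% = 0.00983333.
Each month: B ← B·(1+r) − €120.00.
Month 1: interest €38.94; balance after payment €3,878.94.
Month 2: interest €38.14; balance after payment €3,797.08.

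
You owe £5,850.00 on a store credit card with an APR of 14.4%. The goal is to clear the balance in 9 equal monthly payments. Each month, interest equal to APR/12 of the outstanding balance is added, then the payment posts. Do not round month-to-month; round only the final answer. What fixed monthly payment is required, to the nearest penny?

Monthly rate r = 14.4%/12 = 1.2% = 0.012.
Level-payment amortization: P = B₀·r / (1 − (1+r)^(−n)) = 5850.00·0.012 / (1 − 1.012^(−9)).
Denominator 1 − (1+r)^(−9) = 0.101795167.
P = 70.2 / 0.101795167 ≈ 689.62.

£689.62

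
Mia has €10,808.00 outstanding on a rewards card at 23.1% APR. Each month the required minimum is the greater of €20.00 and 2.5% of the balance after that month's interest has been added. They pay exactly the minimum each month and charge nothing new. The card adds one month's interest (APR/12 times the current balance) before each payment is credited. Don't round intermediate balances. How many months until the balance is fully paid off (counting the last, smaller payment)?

Monthly rate r = 23.1%/12 = 1.925% = 0.01925.
While 2.5% of the post-interest balance exceeds €20.00, each month B ← (B·(1+r))·(1 − 0.025), i.e. B shrinks by the factor (1+r)·0.975 = 0.99377.
This holds for months 1–420. Entering month 421 the balance is €782.68; 2.5% of the post-interest balance is now below €20.00, so the flat €20.00 minimum applies from here.
From month 421 a fixed €20.00 at rate r clears €782.68 in 74 more payments. Total: 420 + 74 = 494 months.

494 months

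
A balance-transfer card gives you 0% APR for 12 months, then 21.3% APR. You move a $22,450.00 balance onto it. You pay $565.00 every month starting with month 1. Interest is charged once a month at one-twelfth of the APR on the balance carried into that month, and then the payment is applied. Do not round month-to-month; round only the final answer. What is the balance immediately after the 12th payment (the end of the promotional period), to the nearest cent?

$15,670.00

Promo months 1–12 at r₀ = 0%/12 = 0; months 13+ at r₁ = 21.3%/12 = 0.01775.
After month 12 (no interest yet): B = $22,450.00 − 12·$565.00 = $15,670.00.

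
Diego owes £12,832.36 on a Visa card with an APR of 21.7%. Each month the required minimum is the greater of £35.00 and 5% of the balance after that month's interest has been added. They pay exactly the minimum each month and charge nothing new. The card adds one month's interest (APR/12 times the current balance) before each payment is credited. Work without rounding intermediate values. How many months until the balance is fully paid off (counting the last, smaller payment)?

Monthly rate r = 21.7%/12 = 1.80833% = 0.0180833.
While 5% of the post-interest balance exceeds £35.00, each month B ← (B·(1+r))·(1 − 0.05), i.e. B shrinks by the factor (1+r)·0.95 = 0.96718.
This holds for months 1–88. Entering month 89 the balance is £680.64; 5% of the post-interest balance is now below £35.00, so the flat £35.00 minimum applies from here.
From month 89 a fixed £35.00 at rate r clears £680.64 in 25 more payments. Total: 88 + 25 = 113 months.

113 months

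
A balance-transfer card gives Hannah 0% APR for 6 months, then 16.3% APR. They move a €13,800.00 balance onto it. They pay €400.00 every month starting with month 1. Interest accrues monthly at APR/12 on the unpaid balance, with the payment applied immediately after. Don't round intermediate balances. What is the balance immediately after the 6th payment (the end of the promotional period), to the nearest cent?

Promo months 1–6 at r₀ = 0%/12 = 0; months 7+ at r₁ = 16.3%/12 = 0.0135833.
After month 6 (no interest yet): B = €13,800.00 − 6·€400.00 = €11,400.00.

€11,400.00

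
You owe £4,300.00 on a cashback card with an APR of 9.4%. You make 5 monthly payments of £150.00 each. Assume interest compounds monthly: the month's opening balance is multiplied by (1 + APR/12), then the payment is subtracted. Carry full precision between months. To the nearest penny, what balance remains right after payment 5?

Monthly rate r = 9.4%/12 = 0.783333% = 0.00783333.
Each month: B ← B·(1+r) − £150.00.
Month 1: interest £33.68; balance after payment £4,183.68.
Month 2: interest £32.77; balance after payment £4,066.46.
Month 3: interest £31.85; balance after payment £3,948.31.
Month 4: interest £30.93; balance after payment £3,829.24.
Month 5: interest £30.00; balance after payment £3,709.23.

£3,709.23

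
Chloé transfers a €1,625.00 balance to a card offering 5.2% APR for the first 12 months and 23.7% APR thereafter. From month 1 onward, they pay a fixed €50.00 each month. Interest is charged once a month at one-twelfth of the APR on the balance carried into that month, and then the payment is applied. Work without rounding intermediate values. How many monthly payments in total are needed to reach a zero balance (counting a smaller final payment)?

42 payments

Promo months 1–12 at r₀ = 5.2%/12 = 0.00433333; months 13+ at r₁ = 23.7%/12 = 0.01975.
After month 12: iterate B ← B·(1+r₀) − €50.00 for 12 months → €1,097.03.
Then at r₁ with €50.00/mo: n₂ = −ln(1 − r₁·B/P)/ln(1+r₁) ≈ 29.04 → 30 more payments.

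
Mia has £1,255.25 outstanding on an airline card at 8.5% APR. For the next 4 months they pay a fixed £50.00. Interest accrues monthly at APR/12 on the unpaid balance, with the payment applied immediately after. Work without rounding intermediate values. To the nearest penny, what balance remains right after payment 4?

Monthly rate r = 8.5%/12 = 0.708333% = 0.00708333.
Each month: B ← B·(1+r) − £50.00.
Month 1: interest £8.89; balance after payment £1,214.14.
Month 2: interest £8.60; balance after payment £1,172.74.
Month 3: interest £8.31; balance after payment £1,131.05.
Month 4: interest £8.01; balance after payment £1,089.06.

£1,089.06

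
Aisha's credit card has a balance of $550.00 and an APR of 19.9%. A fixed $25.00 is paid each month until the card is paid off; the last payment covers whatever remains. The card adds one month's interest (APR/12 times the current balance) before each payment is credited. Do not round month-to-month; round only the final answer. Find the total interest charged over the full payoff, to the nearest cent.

Monthly rate r = 19.9%/12 = 1.65833% = 0.0165833.
Payoff takes n = ⌈−ln(1 − rB₀/P)/ln(1+r)⌉ = ⌈27.595⌉ = 28 payments; the last is $14.93.
Total paid = 27·$25.00 + $14.93 = $689.93.
Total interest = total paid − principal = $689.93 − $550.00 = $139.93.

$139.93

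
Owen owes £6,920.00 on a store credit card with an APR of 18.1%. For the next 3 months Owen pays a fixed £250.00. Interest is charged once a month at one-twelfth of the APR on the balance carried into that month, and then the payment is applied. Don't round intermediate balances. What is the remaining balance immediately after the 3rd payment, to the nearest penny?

£6,476.51

Monthly rate r = 18.1%/12 = 1.50833% = 0.0150833.
Each month: B ← B·(1+r) − £250.00.
Month 1: interest £104.38; balance after payment £6,774.38.
Month 2: interest £102.18; balance after payment £6,626.56.
Month 3: interest £99.95; balance after payment £6,476.51.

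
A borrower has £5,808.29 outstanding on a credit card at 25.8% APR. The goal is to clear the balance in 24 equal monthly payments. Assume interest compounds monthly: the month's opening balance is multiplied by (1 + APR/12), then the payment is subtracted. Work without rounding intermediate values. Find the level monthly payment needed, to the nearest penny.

£312.33

Monthly rate r = 25.8%/12 = 2.15% = 0.0215.
Level-payment amortization: P = B₀·r / (1 − (1+r)^(−n)) = 5808.29·0.0215 / (1 − 1.0215^(−24)).
Denominator 1 − (1+r)^(−24) = 0.399823348.
P = 124.878 / 0.399823348 ≈ 312.33.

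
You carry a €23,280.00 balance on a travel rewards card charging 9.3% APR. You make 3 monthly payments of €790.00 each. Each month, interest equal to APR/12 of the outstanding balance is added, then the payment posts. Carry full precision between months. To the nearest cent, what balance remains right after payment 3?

€21,437.05

Monthly rate r = 9.3%/12 = 0.775% = 0.00775.
Each month: B ← B·(1+r) − €790.00.
Month 1: interest €180.42; balance after payment €22,670.42.
Month 2: interest €175.70; balance after payment €22,056.12.
Month 3: interest €170.93; balance after payment €21,437.05.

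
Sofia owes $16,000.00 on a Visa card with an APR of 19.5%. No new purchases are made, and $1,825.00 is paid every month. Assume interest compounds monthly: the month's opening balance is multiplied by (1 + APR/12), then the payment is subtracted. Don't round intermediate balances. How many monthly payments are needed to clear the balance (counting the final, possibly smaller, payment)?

Monthly rate r = 19.5%/12 = 1.625% = 0.01625.
Recurrence: B ← B·(1+r) − $1,825.00.
Month 1: interest $260.00; balance after payment $14,435.00.
Month 2: interest $234.57; balance after payment $12,844.57.
Closed form: n = −ln(1 − rB₀/P)/ln(1+r) = −ln(0.85753)/ln(1.01625) ≈ 9.535, so the balance reaches zero during payment 10.

10 payments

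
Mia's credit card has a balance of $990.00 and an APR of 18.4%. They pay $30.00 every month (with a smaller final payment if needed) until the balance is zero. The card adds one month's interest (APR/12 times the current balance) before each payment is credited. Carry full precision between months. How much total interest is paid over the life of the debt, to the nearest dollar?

Monthly rate r = 18.4%/12 = 1.53333% = 0.0153333.
Payoff takes n = ⌈−ln(1 − rB₀/P)/ln(1+r)⌉ = ⌈46.344⌉ = 47 payments; the last is $10.38.
Total paid = 46·$30.00 + $10.38 = $1,390.38.
Total interest = total paid − principal = $1,390.38 − $990.00 = $400.38.

$400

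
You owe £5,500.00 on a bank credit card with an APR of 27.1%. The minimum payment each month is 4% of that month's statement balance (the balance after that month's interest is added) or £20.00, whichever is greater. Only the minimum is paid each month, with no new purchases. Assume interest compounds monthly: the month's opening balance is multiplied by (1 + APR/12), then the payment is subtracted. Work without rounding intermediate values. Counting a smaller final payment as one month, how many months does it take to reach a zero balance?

Monthly rate r = 27.1%/12 = 2.25833% = 0.0225833.
While 4% of the post-interest balance exceeds £20.00, each month B ← (B·(1+r))·(1 − 0.04), i.e. B shrinks by the factor (1+r)·0.96 = 0.98168.
This holds for months 1–131. Entering month 132 the balance is £488.01; 4% of the post-interest balance is now below £20.00, so the flat £20.00 minimum applies from here.
From month 132 a fixed £20.00 at rate r clears £488.01 in 36 more payments. Total: 131 + 36 = 167 months.

167 months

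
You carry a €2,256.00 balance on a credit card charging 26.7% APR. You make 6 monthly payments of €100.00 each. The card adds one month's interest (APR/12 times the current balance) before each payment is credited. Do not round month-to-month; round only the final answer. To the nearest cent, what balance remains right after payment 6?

€1,940.05

Monthly rate r = 26.7%/12 = 2.225% = 0.02225.
Each month: B ← B·(1+r) − €100.00.
Month 1: interest €50.20; balance after payment €2,206.20.
Month 2: interest €49.09; balance after payment €2,155.28.
Month 3: interest €47.96; balance after payment €2,103.24.
Month 4: interest €46.80; balance after payment €2,050.04.
Month 5: interest €45.61; balance after payment €1,995.65.
Month 6: interest €44.40; balance after payment €1,940.05.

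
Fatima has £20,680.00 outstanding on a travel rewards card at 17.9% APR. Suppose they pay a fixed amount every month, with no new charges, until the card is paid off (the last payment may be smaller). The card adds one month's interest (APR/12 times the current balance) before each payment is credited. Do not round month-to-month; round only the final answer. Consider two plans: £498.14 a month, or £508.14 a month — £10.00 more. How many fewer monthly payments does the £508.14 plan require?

2 fewer payments

Monthly rate r = 17.9%/12 = 1.49167% = 0.0149167.
At £498.14/mo: n = ⌈−ln(1 − rB₀/P)/ln(1+r)⌉ = 66 payments (last £108.54); total interest = total paid − £20,680.00 = £11,807.64.
At £508.14/mo: 64 payments (last £45.41); total interest £11,378.23.
Payments saved = 66 − 64 = 2.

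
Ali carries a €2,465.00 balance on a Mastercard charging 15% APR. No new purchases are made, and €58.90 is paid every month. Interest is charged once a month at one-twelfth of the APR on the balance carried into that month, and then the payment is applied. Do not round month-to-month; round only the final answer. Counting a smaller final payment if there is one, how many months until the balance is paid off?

Monthly rate r = 15%/12 = 1.25% = 0.0125.
Recurrence: B ← B·(1+r) − €58.90.
Month 1: interest €30.81; balance after payment €2,436.91.
Month 2: interest €30.46; balance after payment €2,408.47.
Closed form: n = −ln(1 − rB₀/P)/ln(1+r) = −ln(0.47687)/ln(1.0125) ≈ 59.611, so the balance reaches zero during payment 60.

60 months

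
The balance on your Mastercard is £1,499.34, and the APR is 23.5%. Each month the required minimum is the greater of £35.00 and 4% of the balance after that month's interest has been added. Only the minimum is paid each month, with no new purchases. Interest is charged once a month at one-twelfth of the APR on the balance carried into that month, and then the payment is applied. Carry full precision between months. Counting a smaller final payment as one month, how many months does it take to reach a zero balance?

Monthly rate r = 23.5%/12 = 1.95833% = 0.0195833.
While 4% of the post-interest balance exceeds £35.00, each month B ← (B·(1+r))·(1 − 0.04), i.e. B shrinks by the factor (1+r)·0.96 = 0.9788.
This holds for months 1–27. Entering month 28 the balance is £840.69; 4% of the post-interest balance is now below £35.00, so the flat £35.00 minimum applies from here.
From month 28 a fixed £35.00 at rate r clears £840.69 in 33 more payments. Total: 27 + 33 = 60 months.

60 months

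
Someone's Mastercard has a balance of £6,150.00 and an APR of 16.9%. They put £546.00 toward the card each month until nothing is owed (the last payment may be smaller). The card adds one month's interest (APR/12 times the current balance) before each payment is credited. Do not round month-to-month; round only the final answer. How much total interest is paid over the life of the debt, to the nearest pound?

£594

Monthly rate r = 16.9%/12 = 1.40833% = 0.0140833.
Payoff takes n = ⌈−ln(1 − rB₀/P)/ln(1+r)⌉ = ⌈12.351⌉ = 13 payments; the last is £192.33.
Total paid = 12·£546.00 + £192.33 = £6,744.33.
Total interest = total paid − principal = £6,744.33 − £6,150.00 = £594.33.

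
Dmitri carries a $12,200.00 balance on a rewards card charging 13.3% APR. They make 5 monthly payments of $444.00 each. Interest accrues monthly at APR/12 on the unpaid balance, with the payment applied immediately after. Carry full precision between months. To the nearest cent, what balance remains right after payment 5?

Monthly rate r = 13.3%/12 = 1.10833% = 0.0110833.
Each month: B ← B·(1+r) − $444.00.
Month 1: interest $135.22; balance after payment $11,891.22.
Month 2: interest $131.79; balance after payment $11,579.01.
Month 3: interest $128.33; balance after payment $11,263.35.
Month 4: interest $124.84; balance after payment $10,944.18.
Month 5: interest $121.30; balance after payment $10,621.48.

$10,621.48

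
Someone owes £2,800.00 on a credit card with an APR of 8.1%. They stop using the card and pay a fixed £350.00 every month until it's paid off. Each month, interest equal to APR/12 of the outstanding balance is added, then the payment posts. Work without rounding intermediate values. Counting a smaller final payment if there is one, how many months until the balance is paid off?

9 payments

Monthly rate r = 8.1%/12 = 0.675% = 0.00675.
Recurrence: B ← B·(1+r) − £350.00.
Month 1: interest £18.90; balance after payment £2,468.90.
Month 2: interest £16.67; balance after payment £2,135.57.
Closed form: n = −ln(1 − rB₀/P)/ln(1+r) = −ln(0.946)/ln(1.00675) ≈ 8.252, so the balance reaches zero during payment 9.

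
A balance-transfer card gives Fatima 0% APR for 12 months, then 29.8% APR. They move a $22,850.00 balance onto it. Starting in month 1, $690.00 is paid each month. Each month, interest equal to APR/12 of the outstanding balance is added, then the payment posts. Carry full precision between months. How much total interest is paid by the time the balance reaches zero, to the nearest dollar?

Promo months 1–12 at r₀ = 0%/12 = 0; months 13+ at r₁ = 29.8%/12 = 0.0248333.
After month 12 (no interest yet): B = $22,850.00 − 12·$690.00 = $14,570.00.
Then at r₁ with $690.00/mo: n₂ = −ln(1 − r₁·B/P)/ln(1+r₁) ≈ 30.29 → 31 more payments.
Total paid = 42·$690.00 + $205.26 = $29,185.26; interest = $29,185.26 − $22,850.00 = $6,335.26.

$6,335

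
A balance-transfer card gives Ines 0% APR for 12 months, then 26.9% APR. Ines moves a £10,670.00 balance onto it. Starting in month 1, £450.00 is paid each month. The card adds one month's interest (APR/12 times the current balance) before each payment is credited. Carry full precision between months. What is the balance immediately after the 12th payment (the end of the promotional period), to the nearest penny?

Promo months 1–12 at r₀ = 0%/12 = 0; months 13+ at r₁ = 26.9%/12 = 0.0224167.
After month 12 (no interest yet): B = £10,670.00 − 12·£450.00 = £5,270.00.

£5,270.00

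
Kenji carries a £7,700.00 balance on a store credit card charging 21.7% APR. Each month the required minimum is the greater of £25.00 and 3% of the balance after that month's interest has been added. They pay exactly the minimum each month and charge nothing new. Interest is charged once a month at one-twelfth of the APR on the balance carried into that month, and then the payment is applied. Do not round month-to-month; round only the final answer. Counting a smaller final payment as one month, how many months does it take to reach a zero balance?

229 months

Monthly rate r = 21.7%/12 = 1.80833% = 0.0180833.
While 3% of the post-interest balance exceeds £25.00, each month B ← (B·(1+r))·(1 − 0.03), i.e. B shrinks by the factor (1+r)·0.97 = 0.98754.
This holds for months 1–179. Entering month 180 the balance is £816.29; 3% of the post-interest balance is now below £25.00, so the flat £25.00 minimum applies from here.
From month 180 a fixed £25.00 at rate r clears £816.29 in 50 more payments. Total: 179 + 50 = 229 months.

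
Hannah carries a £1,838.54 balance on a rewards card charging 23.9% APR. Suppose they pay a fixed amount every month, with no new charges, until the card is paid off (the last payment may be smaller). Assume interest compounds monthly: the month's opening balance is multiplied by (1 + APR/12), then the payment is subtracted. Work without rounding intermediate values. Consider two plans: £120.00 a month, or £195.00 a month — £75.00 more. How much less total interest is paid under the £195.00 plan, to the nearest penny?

Monthly rate r = 23.9%/12 = 1.99167% = 0.0199167.
At £120.00/mo: n = ⌈−ln(1 − rB₀/P)/ln(1+r)⌉ = 19 payments (last £55.53); total interest = total paid − £1,838.54 = £376.99.
At £195.00/mo: 11 payments (last £107.05); total interest £218.51.
Interest saved = £376.99 − £218.51 = £158.48.

£158.48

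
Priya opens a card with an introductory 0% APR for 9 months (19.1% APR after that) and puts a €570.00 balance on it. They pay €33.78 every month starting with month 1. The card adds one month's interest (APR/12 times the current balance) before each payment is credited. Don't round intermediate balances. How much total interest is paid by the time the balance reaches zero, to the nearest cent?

Promo months 1–9 at r₀ = 0%/12 = 0; months 10+ at r₁ = 19.1%/12 = 0.0159167.
After month 9 (no interest yet): B = €570.00 − 9·€33.78 = €265.98.
Then at r₁ with €33.78/mo: n₂ = −ln(1 − r₁·B/P)/ln(1+r₁) ≈ 8.48 → 9 more payments.
Total paid = 17·€33.78 + €16.27 = €590.53; interest = €590.53 − €570.00 = €20.53.

€20.53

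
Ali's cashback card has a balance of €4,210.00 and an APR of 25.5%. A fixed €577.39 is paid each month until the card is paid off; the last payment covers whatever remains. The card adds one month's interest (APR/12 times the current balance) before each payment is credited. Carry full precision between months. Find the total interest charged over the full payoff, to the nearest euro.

Monthly rate r = 25.5%/12 = 2.125% = 0.02125.
Payoff takes n = ⌈−ln(1 − rB₀/P)/ln(1+r)⌉ = ⌈8.006⌉ = 9 payments; the last is €3.67.
Total paid = 8·€577.39 + €3.67 = €4,622.79.
Total interest = total paid − principal = €4,622.79 − €4,210.00 = €412.79.

€413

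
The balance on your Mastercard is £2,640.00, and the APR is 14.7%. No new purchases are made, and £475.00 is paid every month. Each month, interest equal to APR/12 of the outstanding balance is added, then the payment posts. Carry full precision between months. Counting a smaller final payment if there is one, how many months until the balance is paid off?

6 payments

Monthly rate r = 14.7%/12 = 1.225% = 0.01225.
Recurrence: B ← B·(1+r) − £475.00.
Month 1: interest £32.34; balance after payment £2,197.34.
Month 2: interest £26.92; balance after payment £1,749.26.
Month 3: interest £21.43; balance after payment £1,295.69.
Month 4: interest £15.87; balance after payment £836.56.
Month 5: interest £10.25; balance after payment £371.81.
Month 6: interest £4.55; balance after payment £0.00.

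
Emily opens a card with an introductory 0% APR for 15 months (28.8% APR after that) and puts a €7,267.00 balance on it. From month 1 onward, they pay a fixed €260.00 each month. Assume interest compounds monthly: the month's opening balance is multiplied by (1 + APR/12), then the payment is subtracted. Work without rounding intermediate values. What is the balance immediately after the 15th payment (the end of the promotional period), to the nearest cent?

€3,367.00

Promo months 1–15 at r₀ = 0%/12 = 0; months 16+ at r₁ = 28.8%/12 = 0.024.
After month 15 (no interest yet): B = €7,267.00 − 15·€260.00 = €3,367.00.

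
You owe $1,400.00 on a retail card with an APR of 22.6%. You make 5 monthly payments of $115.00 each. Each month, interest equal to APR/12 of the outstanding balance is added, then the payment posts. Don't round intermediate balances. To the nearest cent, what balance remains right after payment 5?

$939.82

Monthly rate r = 22.6%/12 = 1.88333% = 0.0188333.
Each month: B ← B·(1+r) − $115.00.
Month 1: interest $26.37; balance after payment $1,311.37.
Month 2: interest $24.70; balance after payment $1,221.06.
Month 3: interest $23.00; balance after payment $1,129.06.
Month 4: interest $21.26; balance after payment $1,035.32.
Month 5: interest $19.50; balance after payment $939.82.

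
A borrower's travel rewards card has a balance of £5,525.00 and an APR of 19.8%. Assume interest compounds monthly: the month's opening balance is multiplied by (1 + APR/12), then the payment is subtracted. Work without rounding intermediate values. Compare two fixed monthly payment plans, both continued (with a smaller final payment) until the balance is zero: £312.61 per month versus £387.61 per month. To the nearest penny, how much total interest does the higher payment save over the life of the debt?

£234.61

Monthly rate r = 19.8%/12 = 1.65% = 0.0165.
At £312.61/mo: n = ⌈−ln(1 − rB₀/P)/ln(1+r)⌉ = 22 payments (last £21.14); total interest = total paid − £5,525.00 = £1,060.95.
At £387.61/mo: 17 payments (last £149.58); total interest £826.34.
Interest saved = £1,060.95 − £826.34 = £234.61.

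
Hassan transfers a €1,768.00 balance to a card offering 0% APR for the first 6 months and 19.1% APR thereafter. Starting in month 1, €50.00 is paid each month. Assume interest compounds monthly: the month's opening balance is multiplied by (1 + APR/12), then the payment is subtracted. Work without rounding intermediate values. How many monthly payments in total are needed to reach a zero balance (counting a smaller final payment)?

46 payments

Promo months 1–6 at r₀ = 0%/12 = 0; months 7+ at r₁ = 19.1%/12 = 0.0159167.
After month 6 (no interest yet): B = €1,768.00 − 6·€50.00 = €1,468.00.
Then at r₁ with €50.00/mo: n₂ = −ln(1 − r₁·B/P)/ln(1+r₁) ≈ 39.88 → 40 more payments.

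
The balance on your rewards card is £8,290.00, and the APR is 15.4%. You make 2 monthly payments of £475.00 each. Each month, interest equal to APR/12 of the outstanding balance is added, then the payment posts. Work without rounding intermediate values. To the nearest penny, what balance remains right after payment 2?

Monthly rate r = 15.4%/12 = 1.28333% = 0.0128333.
Each month: B ← B·(1+r) − £475.00.
Month 1: interest £106.39; balance after payment £7,921.39.
Month 2: interest £101.66; balance after payment £7,548.05.

£7,548.05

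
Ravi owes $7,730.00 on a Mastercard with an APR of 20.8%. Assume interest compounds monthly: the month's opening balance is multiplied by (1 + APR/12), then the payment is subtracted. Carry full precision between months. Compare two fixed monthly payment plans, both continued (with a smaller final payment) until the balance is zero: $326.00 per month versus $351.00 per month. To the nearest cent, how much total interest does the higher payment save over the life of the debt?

$221.04

Monthly rate r = 20.8%/12 = 1.73333% = 0.0173333.
At $326.00/mo: n = ⌈−ln(1 − rB₀/P)/ln(1+r)⌉ = 31 payments (last $262.00); total interest = total paid − $7,730.00 = $2,312.00.
At $351.00/mo: 28 payments (last $343.96); total interest $2,090.96.
Interest saved = $2,312.00 − $2,090.96 = $221.04.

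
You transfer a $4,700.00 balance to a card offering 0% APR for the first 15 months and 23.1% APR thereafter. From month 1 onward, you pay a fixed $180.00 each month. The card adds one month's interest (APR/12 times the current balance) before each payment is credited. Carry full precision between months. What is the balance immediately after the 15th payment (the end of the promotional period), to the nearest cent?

$2,000.00

Promo months 1–15 at r₀ = 0%/12 = 0; months 16+ at r₁ = 23.1%/12 = 0.01925.
After month 15 (no interest yet): B = $4,700.00 − 15·$180.00 = $2,000.00.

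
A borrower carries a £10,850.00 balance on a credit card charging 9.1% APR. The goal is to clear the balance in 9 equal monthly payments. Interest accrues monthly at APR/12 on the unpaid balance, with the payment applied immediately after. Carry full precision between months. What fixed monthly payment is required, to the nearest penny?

£1,251.73

Monthly rate r = 9.1%/12 = 0.758333% = 0.00758333.
Level-payment amortization: P = B₀·r / (1 − (1+r)^(−n)) = 10850.00·0.00758333 / (1 − 1.00758^(−9)).
Denominator 1 − (1+r)^(−9) = 0.0657325378.
P = 82.2792 / 0.0657325378 ≈ 1251.73.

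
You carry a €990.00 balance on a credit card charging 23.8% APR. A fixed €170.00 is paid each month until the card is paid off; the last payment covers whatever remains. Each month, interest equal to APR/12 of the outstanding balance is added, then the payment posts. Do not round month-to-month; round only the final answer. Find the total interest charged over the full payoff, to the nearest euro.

€73

Monthly rate r = 23.8%/12 = 1.98333% = 0.0198333.
Payoff takes n = ⌈−ln(1 − rB₀/P)/ln(1+r)⌉ = ⌈6.249⌉ = 7 payments; the last is €42.71.
Total paid = 6·€170.00 + €42.71 = €1,062.71.
Total interest = total paid − principal = €1,062.71 − €990.00 = €72.71.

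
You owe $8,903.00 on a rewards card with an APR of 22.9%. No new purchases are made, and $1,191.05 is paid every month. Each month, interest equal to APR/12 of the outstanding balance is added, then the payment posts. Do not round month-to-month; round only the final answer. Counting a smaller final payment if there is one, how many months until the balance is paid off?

9 payments

Monthly rate r = 22.9%/12 = 1.90833% = 0.0190833.
Recurrence: B ← B·(1+r) − $1,191.05.
Month 1: interest $169.90; balance after payment $7,881.85.
Month 2: interest $150.41; balance after payment $6,841.21.
Closed form: n = −ln(1 − rB₀/P)/ln(1+r) = −ln(0.85735)/ln(1.01908) ≈ 8.142, so the balance reaches zero during payment 9.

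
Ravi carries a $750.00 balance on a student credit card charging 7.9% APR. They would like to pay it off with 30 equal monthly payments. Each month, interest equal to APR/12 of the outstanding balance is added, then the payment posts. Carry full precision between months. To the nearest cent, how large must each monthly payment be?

Monthly rate r = 7.9%/12 = 0.658333% = 0.00658333.
Level-payment amortization: P = B₀·r / (1 − (1+r)^(−n)) = 750.00·0.00658333 / (1 − 1.00658^(−30)).
Denominator 1 − (1+r)^(−30) = 0.178688425.
P = 4.9375 / 0.178688425 ≈ 27.63.

$27.63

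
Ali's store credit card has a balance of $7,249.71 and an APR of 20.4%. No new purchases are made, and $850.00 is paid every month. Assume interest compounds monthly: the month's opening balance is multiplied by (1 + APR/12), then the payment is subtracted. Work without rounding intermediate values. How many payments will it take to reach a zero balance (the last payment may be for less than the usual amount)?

10 payments

Monthly rate r = 20.4%/12 = 1.7% = 0.017.
Recurrence: B ← B·(1+r) − $850.00.
Month 1: interest $123.25; balance after payment $6,522.96.
Month 2: interest $110.89; balance after payment $5,783.85.
Closed form: n = −ln(1 − rB₀/P)/ln(1+r) = −ln(0.85501)/ln(1.017) ≈ 9.293, so the balance reaches zero during payment 10.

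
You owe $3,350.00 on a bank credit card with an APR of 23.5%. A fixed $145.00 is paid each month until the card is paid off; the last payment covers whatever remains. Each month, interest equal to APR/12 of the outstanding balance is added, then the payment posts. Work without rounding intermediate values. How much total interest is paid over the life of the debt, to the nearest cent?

$1,153.09

Monthly rate r = 23.5%/12 = 1.95833% = 0.0195833.
Payoff takes n = ⌈−ln(1 − rB₀/P)/ln(1+r)⌉ = ⌈31.055⌉ = 32 payments; the last is $8.09.
Total paid = 31·$145.00 + $8.09 = $4,503.09.
Total interest = total paid − principal = $4,503.09 − $3,350.00 = $1,153.09.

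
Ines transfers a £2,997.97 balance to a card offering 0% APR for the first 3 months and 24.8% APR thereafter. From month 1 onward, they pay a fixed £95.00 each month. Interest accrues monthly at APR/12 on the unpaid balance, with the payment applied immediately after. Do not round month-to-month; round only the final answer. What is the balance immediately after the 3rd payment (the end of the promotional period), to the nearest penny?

Promo months 1–3 at r₀ = 0%/12 = 0; months 4+ at r₁ = 24.8%/12 = 0.0206667.
After month 3 (no interest yet): B = £2,997.97 − 3·£95.00 = £2,712.97.

£2,712.97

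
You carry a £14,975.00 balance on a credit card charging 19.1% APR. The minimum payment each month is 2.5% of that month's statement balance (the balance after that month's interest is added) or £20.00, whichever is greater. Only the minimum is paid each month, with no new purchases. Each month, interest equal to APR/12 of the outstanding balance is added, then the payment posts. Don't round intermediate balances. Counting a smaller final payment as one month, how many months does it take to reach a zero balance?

372 months

Monthly rate r = 19.1%/12 = 1.59167% = 0.0159167.
While 2.5% of the post-interest balance exceeds £20.00, each month B ← (B·(1+r))·(1 − 0.025), i.e. B shrinks by the factor (1+r)·0.975 = 0.99052.
This holds for months 1–310. Entering month 311 the balance is £781.28; 2.5% of the post-interest balance is now below £20.00, so the flat £20.00 minimum applies from here.
From month 311 a fixed £20.00 at rate r clears £781.28 in 62 more payments. Total: 310 + 62 = 372 months.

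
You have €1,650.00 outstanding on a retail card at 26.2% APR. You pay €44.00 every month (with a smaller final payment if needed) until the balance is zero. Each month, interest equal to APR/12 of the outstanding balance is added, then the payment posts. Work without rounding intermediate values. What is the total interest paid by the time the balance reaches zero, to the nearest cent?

€1,829.30

Monthly rate r = 26.2%/12 = 2.18333% = 0.0218333.
Payoff takes n = ⌈−ln(1 − rB₀/P)/ln(1+r)⌉ = ⌈79.074⌉ = 80 payments; the last is €3.30.
Total paid = 79·€44.00 + €3.30 = €3,479.30.
Total interest = total paid − principal = €3,479.30 − €1,650.00 = €1,829.30.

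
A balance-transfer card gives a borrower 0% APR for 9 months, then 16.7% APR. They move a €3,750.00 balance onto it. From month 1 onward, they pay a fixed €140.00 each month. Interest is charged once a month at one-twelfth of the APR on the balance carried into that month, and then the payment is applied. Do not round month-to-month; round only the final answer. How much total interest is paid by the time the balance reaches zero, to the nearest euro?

€391

Promo months 1–9 at r₀ = 0%/12 = 0; months 10+ at r₁ = 16.7%/12 = 0.0139167.
After month 9 (no interest yet): B = €3,750.00 − 9·€140.00 = €2,490.00.
Then at r₁ with €140.00/mo: n₂ = −ln(1 − r₁·B/P)/ln(1+r₁) ≈ 20.58 → 21 more payments.
Total paid = 29·€140.00 + €80.91 = €4,140.91; interest = €4,140.91 − €3,750.00 = €390.91.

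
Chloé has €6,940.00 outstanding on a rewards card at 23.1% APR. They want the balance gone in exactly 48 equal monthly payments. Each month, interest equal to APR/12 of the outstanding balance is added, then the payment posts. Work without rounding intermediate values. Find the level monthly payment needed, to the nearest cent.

Monthly rate r = 23.1%/12 = 1.925% = 0.01925.
Level-payment amortization: P = B₀·r / (1 − (1+r)^(−n)) = 6940.00·0.01925 / (1 − 1.01925^(−48)).
Denominator 1 − (1+r)^(−48) = 0.599571082.
P = 133.595 / 0.599571082 ≈ 222.82.

€222.82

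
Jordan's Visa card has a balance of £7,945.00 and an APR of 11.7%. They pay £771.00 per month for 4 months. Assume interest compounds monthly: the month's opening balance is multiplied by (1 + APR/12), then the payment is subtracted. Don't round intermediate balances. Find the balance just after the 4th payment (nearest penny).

Monthly rate r = 11.7%/12 = 0.975% = 0.00975.
Each month: B ← B·(1+r) − £771.00.
Month 1: interest £77.46; balance after payment £7,251.46.
Month 2: interest £70.70; balance after payment £6,551.17.
Month 3: interest £63.87; balance after payment £5,844.04.
Month 4: interest £56.98; balance after payment £5,130.02.

£5,130.02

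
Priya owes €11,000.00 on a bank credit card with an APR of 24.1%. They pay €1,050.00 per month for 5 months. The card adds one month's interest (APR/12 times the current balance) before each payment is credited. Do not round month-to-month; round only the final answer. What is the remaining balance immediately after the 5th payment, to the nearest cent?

Monthly rate r = 24.1%/12 = 2.00833% = 0.0200833.
Each month: B ← B·(1+r) − €1,050.00.
Month 1: interest €220.92; balance after payment €10,170.92.
Month 2: interest €204.27; balance after payment €9,325.18.
Month 3: interest €187.28; balance after payment €8,462.46.
Month 4: interest €169.95; balance after payment €7,582.42.
Month 5: interest €152.28; balance after payment €6,684.70.

€6,684.70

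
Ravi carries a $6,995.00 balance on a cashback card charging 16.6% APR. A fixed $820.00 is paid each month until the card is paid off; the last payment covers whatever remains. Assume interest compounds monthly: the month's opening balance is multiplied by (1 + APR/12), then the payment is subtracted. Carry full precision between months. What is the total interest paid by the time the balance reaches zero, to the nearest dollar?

Monthly rate r = 16.6%/12 = 1.38333% = 0.0138333.
Payoff takes n = ⌈−ln(1 − rB₀/P)/ln(1+r)⌉ = ⌈9.140⌉ = 10 payments; the last is $115.41.
Total paid = 9·$820.00 + $115.41 = $7,495.41.
Total interest = total paid − principal = $7,495.41 − $6,995.00 = $500.41.

$500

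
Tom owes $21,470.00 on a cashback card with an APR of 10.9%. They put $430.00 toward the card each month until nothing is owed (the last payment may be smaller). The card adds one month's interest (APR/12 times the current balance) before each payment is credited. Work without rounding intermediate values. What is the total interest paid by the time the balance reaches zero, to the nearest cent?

Monthly rate r = 10.9%/12 = 0.908333% = 0.00908333.
Payoff takes n = ⌈−ln(1 − rB₀/P)/ln(1+r)⌉ = ⌈66.828⌉ = 67 payments; the last is $356.34.
Total paid = 66·$430.00 + $356.34 = $28,736.34.
Total interest = total paid − principal = $28,736.34 − $21,470.00 = $7,266.34.

$7,266.34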